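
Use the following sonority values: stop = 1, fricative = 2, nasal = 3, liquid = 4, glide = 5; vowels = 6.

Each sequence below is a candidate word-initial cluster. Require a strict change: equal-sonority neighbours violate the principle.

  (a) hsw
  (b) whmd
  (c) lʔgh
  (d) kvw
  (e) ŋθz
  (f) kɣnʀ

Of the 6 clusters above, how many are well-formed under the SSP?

(a) 2-2-5 → violates
(b) 5-2-3-1 → violates
(c) 4-1-1-2 → violates
(d) 1-2-5 → obeys
(e) 3-2-2 → violates
(f) 1-2-3-4 → obeys

2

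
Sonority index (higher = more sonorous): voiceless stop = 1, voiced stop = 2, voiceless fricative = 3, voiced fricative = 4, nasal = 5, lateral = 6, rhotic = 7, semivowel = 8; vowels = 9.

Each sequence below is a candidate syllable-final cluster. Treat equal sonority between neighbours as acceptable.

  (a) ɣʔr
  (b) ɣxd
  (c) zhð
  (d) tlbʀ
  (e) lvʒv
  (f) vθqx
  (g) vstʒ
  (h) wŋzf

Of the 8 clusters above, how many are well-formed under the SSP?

(a) ɣʔr: profile 4-1-7 — violates.
(b) ɣxd: profile 4-3-2 — obeys.
(c) zhð: profile 4-3-4 — violates.
(d) tlbʀ: profile 1-6-2-7 — violates.
(e) lvʒv: profile 6-4-4-4 — obeys.
(f) vθqx: profile 4-3-1-3 — violates.
(g) vstʒ: profile 4-3-1-4 — violates.
(h) wŋzf: profile 8-5-4-3 — obeys.

3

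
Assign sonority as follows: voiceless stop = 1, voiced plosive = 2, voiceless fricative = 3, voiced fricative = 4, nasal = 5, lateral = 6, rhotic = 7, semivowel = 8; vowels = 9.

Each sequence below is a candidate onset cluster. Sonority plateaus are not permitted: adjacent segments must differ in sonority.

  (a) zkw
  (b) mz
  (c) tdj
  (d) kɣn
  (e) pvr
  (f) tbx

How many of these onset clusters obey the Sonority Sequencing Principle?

4

(a) sonority 4-1-8: ill-formed.
(b) sonority 5-4: ill-formed.
(c) sonority 1-2-8: well-formed.
(d) sonority 1-4-5: well-formed.
(e) sonority 1-4-7: well-formed.
(f) sonority 1-2-3: well-formed.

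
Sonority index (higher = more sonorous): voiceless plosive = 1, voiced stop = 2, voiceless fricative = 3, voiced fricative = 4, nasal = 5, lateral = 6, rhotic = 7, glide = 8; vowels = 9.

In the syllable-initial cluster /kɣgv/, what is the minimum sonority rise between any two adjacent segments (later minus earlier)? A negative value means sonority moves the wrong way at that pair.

-2

/k/: voiceless plosive = 1.
/ɣ/: voiced fricative = 4.
/g/: voiced stop = 2.
/v/: voiced fricative = 4.
/k/→/ɣ/: change +3.
/ɣ/→/g/: change -2.
/g/→/v/: change +2.
Minimum = -2.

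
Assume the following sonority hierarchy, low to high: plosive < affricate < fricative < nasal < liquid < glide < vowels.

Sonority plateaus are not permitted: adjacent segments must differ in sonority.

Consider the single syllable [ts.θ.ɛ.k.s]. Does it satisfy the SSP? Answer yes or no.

Onset: /ts/ is an affricate (sonority 2), /θ/ is a fricative (sonority 3); then the nucleus /ɛ/ (sonority 7).
Onset profile 2-3-7 — rises to the nucleus.
Coda: /k/ is a plosive (sonority 1), /s/ is a fricative (sonority 3).
Coda profile 7-1-3 — does not strictly fall throughout.

no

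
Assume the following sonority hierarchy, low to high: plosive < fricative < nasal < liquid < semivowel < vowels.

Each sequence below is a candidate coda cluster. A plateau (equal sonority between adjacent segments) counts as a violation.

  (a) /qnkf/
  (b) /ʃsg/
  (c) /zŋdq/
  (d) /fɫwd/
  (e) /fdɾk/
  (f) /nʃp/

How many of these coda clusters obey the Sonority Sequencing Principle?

(a) 1-3-1-2 → violates
(b) 2-2-1 → violates
(c) 2-3-1-1 → violates
(d) 2-4-5-1 → violates
(e) 2-1-4-1 → violates
(f) 3-2-1 → obeys

1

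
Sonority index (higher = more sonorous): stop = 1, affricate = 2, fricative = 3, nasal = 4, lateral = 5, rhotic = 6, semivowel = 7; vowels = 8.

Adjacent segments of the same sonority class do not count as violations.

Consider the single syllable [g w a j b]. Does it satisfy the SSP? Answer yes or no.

yes

Onset: /g/ is a stop (sonority 1), /w/ is a semivowel (sonority 7); then the nucleus /a/ (sonority 8).
Onset profile 1-7-8 — rises to the nucleus.
Coda: /j/ is a semivowel (sonority 7), /b/ is a stop (sonority 1).
Coda profile 8-7-1 — falls from the nucleus.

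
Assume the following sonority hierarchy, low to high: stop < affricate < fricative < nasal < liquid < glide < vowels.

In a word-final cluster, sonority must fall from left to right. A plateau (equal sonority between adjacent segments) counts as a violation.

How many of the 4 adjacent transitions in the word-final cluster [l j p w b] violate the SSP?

2

/l/ is a liquid (sonority 5).
/j/ is a glide (sonority 6).
/p/ is a stop (sonority 1).
/w/ is a glide (sonority 6).
/b/ is a stop (sonority 1).
/l/→/j/: 5→6 (does not fall) — violation.
/j/→/p/: 6→1 (falls) — ok.
/p/→/w/: 1→6 (does not fall) — violation.
/w/→/b/: 6→1 (falls) — ok.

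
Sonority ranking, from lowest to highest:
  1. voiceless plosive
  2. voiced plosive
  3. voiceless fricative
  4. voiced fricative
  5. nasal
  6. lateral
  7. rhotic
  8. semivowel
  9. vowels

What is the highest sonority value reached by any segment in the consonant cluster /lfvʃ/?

6

/l/ — lateral, sonority 6.
/f/ — voiceless fricative, sonority 3.
/v/ — voiced fricative, sonority 4.
/ʃ/ — voiceless fricative, sonority 3.
The maximum is 6.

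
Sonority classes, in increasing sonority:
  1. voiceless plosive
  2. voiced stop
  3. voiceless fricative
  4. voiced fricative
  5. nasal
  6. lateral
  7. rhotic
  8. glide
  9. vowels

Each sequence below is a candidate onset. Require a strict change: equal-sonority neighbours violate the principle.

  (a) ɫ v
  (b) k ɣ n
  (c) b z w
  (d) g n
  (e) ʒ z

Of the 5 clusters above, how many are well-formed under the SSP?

(a) sonority 6-4: ill-formed.
(b) sonority 1-4-5: well-formed.
(c) sonority 2-4-8: well-formed.
(d) sonority 2-5: well-formed.
(e) sonority 4-4: ill-formed.

3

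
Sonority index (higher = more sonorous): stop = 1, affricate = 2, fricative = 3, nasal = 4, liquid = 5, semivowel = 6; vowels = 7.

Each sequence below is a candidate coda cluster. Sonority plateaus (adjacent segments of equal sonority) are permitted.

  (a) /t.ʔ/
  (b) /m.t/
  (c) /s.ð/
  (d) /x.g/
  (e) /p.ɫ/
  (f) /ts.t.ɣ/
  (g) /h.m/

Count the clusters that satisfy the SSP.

4

(a) /t.ʔ/: profile 1-1 — obeys.
(b) /m.t/: profile 4-1 — obeys.
(c) /s.ð/: profile 3-3 — obeys.
(d) /x.g/: profile 3-1 — obeys.
(e) /p.ɫ/: profile 1-5 — violates.
(f) /ts.t.ɣ/: profile 2-1-3 — violates.
(g) /h.m/: profile 3-4 — violates.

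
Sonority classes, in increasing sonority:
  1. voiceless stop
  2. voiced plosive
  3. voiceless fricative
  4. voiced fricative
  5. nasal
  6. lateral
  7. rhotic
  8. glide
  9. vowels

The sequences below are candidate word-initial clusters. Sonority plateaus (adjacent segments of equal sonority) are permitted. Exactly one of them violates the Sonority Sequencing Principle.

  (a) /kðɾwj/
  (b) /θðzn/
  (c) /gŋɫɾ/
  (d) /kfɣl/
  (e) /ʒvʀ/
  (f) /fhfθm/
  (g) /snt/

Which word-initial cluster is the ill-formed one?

g

(a) 1-4-7-8-8 → obeys
(b) 3-4-4-5 → obeys
(c) 2-5-6-7 → obeys
(d) 1-3-4-6 → obeys
(e) 4-4-7 → obeys
(f) 3-3-3-3-5 → obeys
(g) 3-5-1 → violates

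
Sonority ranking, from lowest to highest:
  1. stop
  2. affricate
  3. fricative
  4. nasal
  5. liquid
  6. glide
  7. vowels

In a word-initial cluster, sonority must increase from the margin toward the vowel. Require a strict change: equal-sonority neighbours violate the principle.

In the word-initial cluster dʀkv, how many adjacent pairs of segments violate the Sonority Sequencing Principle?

/d/ — stop, sonority 1.
/ʀ/ — liquid, sonority 5.
/k/ — stop, sonority 1.
/v/ — fricative, sonority 3.
/d/→/ʀ/: 1→5 (rises) — ok.
/ʀ/→/k/: 5→1 (does not rise) — violation.
/k/→/v/: 1→3 (rises) — ok.

1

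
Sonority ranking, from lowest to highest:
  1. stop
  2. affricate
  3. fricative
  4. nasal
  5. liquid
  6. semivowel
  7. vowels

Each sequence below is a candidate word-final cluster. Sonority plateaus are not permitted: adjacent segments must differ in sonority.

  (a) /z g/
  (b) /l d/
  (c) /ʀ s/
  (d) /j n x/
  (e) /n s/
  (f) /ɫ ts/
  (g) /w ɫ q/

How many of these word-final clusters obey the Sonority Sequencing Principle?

(a) 3-1 → obeys
(b) 5-1 → obeys
(c) 5-3 → obeys
(d) 6-4-3 → obeys
(e) 4-3 → obeys
(f) 5-2 → obeys
(g) 6-5-1 → obeys

7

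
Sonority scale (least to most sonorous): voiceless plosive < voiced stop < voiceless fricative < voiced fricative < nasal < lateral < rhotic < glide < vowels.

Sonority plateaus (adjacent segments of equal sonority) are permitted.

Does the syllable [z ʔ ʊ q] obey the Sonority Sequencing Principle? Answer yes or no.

Onset: /z/ is a voiced fricative (sonority 4), /ʔ/ is a voiceless plosive (sonority 1); then the nucleus /ʊ/ (sonority 9).
Onset profile 4-1-9 — does not rise throughout.
Coda: /q/ is a voiceless plosive (sonority 1).
Coda profile 9-1 — falls from the nucleus.

no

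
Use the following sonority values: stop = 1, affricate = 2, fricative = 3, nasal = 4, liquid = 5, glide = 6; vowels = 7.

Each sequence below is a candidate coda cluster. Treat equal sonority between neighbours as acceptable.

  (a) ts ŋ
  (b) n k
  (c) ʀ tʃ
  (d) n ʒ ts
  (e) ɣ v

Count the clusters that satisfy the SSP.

4

(a) 2-4 → violates
(b) 4-1 → obeys
(c) 5-2 → obeys
(d) 4-3-2 → obeys
(e) 3-3 → obeys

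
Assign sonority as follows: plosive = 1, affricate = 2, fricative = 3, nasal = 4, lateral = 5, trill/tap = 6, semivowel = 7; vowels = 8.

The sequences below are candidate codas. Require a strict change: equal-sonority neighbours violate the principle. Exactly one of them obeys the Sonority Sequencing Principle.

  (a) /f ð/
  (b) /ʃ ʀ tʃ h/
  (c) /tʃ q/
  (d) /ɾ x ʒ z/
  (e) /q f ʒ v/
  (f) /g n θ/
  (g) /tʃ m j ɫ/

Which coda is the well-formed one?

(a) /f ð/: profile 3-3 — violates.
(b) /ʃ ʀ tʃ h/: profile 3-6-2-3 — violates.
(c) /tʃ q/: profile 2-1 — obeys.
(d) /ɾ x ʒ z/: profile 6-3-3-3 — violates.
(e) /q f ʒ v/: profile 1-3-3-3 — violates.
(f) /g n θ/: profile 1-4-3 — violates.
(g) /tʃ m j ɫ/: profile 2-4-7-5 — violates.

c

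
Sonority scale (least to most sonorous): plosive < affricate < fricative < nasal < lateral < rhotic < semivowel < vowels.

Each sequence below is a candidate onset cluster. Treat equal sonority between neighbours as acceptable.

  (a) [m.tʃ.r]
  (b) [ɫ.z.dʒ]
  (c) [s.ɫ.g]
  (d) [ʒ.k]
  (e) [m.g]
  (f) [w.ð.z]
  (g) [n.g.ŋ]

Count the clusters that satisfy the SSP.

0

(a) sonority 4-2-6: ill-formed.
(b) sonority 5-3-2: ill-formed.
(c) sonority 3-5-1: ill-formed.
(d) sonority 3-1: ill-formed.
(e) sonority 4-1: ill-formed.
(f) sonority 7-3-3: ill-formed.
(g) sonority 4-1-4: ill-formed.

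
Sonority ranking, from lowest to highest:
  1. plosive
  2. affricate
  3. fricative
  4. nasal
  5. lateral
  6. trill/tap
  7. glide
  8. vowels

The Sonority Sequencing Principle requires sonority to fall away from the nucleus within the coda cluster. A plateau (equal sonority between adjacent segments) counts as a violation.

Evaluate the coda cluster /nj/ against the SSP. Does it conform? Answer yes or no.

/n/ — nasal, sonority 4.
/j/ — glide, sonority 7.
The profile is 4-7. Between /n/ (4) and /j/ (7) sonority does not fall, so the cluster violates the SSP.

no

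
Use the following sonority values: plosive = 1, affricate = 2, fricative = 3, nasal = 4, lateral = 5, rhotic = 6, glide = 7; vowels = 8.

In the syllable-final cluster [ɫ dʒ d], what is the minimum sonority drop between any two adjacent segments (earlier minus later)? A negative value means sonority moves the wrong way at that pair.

1

/ɫ/: lateral = 5.
/dʒ/: affricate = 2.
/d/: plosive = 1.
/ɫ/→/dʒ/: change +3.
/dʒ/→/d/: change +1.
Minimum = 1.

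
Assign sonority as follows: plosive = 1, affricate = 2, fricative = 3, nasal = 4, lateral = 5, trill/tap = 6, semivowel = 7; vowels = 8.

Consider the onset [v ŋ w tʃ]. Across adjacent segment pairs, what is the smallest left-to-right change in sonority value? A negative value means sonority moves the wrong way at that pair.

/v/: fricative = 3.
/ŋ/: nasal = 4.
/w/: semivowel = 7.
/tʃ/: affricate = 2.
/v/→/ŋ/: change +1.
/ŋ/→/w/: change +3.
/w/→/tʃ/: change -5.
Minimum = -5.

-5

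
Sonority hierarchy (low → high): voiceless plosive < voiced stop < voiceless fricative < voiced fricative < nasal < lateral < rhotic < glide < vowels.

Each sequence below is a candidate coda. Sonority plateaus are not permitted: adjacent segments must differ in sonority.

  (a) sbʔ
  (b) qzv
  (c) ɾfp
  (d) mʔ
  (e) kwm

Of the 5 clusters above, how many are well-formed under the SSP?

3

(a) sonority 3-2-1: well-formed.
(b) sonority 1-4-4: ill-formed.
(c) sonority 7-3-1: well-formed.
(d) sonority 5-1: well-formed.
(e) sonority 1-8-5: ill-formed.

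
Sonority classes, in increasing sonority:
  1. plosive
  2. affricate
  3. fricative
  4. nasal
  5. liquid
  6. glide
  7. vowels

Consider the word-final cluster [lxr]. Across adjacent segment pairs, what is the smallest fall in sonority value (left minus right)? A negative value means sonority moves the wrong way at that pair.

-2

/l/ — liquid, sonority 5.
/x/ — fricative, sonority 3.
/r/ — liquid, sonority 5.
/l/→/x/: change +2.
/x/→/r/: change -2.
Minimum = -2.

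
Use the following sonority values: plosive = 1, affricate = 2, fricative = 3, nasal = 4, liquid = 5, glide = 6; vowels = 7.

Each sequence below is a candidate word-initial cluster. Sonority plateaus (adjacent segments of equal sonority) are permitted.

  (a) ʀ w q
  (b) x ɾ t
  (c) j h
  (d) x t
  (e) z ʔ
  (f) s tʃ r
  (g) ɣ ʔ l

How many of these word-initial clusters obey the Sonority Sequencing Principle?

0

(a) ʀ w q: profile 5-6-1 — violates.
(b) x ɾ t: profile 3-5-1 — violates.
(c) j h: profile 6-3 — violates.
(d) x t: profile 3-1 — violates.
(e) z ʔ: profile 3-1 — violates.
(f) s tʃ r: profile 3-2-5 — violates.
(g) ɣ ʔ l: profile 3-1-5 — violates.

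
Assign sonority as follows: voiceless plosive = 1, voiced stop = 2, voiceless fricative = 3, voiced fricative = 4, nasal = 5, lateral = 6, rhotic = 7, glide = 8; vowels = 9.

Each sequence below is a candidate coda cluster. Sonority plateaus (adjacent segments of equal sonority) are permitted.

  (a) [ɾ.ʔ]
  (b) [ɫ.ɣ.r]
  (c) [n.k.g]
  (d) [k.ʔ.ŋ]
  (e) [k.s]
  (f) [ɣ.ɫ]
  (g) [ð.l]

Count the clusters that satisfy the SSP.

(a) 7-1 → obeys
(b) 6-4-7 → violates
(c) 5-1-2 → violates
(d) 1-1-5 → violates
(e) 1-3 → violates
(f) 4-6 → violates
(g) 4-6 → violates

1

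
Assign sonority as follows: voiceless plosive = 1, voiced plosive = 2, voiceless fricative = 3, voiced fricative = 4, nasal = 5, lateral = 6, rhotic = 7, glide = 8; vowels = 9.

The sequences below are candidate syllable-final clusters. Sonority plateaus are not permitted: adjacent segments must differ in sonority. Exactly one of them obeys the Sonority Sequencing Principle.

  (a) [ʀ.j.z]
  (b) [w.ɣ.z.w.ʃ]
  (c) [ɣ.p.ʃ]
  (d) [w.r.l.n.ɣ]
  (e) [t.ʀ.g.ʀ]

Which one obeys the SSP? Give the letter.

(a) [ʀ.j.z]: profile 7-8-4 — violates.
(b) [w.ɣ.z.w.ʃ]: profile 8-4-4-8-3 — violates.
(c) [ɣ.p.ʃ]: profile 4-1-3 — violates.
(d) [w.r.l.n.ɣ]: profile 8-7-6-5-4 — obeys.
(e) [t.ʀ.g.ʀ]: profile 1-7-2-7 — violates.

d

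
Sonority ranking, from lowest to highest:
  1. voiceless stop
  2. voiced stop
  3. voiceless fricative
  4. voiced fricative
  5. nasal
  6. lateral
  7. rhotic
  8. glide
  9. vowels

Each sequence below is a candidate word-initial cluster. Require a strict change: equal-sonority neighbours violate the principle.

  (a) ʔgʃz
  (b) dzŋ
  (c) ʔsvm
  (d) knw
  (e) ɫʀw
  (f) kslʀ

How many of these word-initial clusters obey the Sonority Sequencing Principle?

(a) 1-2-3-4 → obeys
(b) 2-4-5 → obeys
(c) 1-3-4-5 → obeys
(d) 1-5-8 → obeys
(e) 6-7-8 → obeys
(f) 1-3-6-7 → obeys

6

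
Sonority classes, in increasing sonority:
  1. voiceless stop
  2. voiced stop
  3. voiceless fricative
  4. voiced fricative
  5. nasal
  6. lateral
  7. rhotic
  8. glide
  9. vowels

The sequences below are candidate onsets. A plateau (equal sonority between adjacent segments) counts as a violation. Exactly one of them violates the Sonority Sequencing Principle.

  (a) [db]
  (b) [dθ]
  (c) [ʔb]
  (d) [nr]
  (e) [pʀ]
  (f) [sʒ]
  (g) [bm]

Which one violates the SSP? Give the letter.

(a) sonority 2-2: ill-formed.
(b) sonority 2-3: well-formed.
(c) sonority 1-2: well-formed.
(d) sonority 5-7: well-formed.
(e) sonority 1-7: well-formed.
(f) sonority 3-4: well-formed.
(g) sonority 2-5: well-formed.

a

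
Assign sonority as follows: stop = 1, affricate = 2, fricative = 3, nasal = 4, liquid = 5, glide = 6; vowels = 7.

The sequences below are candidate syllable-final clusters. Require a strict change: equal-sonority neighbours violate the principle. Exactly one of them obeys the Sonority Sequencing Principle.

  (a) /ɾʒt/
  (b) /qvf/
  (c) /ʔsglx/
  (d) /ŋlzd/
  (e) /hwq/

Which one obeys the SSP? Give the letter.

a

(a) /ɾʒt/: profile 5-3-1 — obeys.
(b) /qvf/: profile 1-3-3 — violates.
(c) /ʔsglx/: profile 1-3-1-5-3 — violates.
(d) /ŋlzd/: profile 4-5-3-1 — violates.
(e) /hwq/: profile 3-6-1 — violates.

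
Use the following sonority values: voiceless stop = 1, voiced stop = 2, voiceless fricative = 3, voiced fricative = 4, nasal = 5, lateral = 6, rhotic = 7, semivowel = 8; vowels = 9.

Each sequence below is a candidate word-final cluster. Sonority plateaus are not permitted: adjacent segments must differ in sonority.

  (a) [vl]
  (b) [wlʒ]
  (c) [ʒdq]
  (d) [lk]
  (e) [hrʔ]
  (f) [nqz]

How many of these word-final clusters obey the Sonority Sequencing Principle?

3

(a) sonority 4-6: ill-formed.
(b) sonority 8-6-4: well-formed.
(c) sonority 4-2-1: well-formed.
(d) sonority 6-1: well-formed.
(e) sonority 3-7-1: ill-formed.
(f) sonority 5-1-4: ill-formed.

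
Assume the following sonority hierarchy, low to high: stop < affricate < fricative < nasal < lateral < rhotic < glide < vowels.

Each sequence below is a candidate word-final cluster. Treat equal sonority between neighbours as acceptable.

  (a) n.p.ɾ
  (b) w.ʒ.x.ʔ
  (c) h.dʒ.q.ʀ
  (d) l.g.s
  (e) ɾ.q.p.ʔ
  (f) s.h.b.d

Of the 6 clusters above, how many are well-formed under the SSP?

(a) n.p.ɾ: profile 4-1-6 — violates.
(b) w.ʒ.x.ʔ: profile 7-3-3-1 — obeys.
(c) h.dʒ.q.ʀ: profile 3-2-1-6 — violates.
(d) l.g.s: profile 5-1-3 — violates.
(e) ɾ.q.p.ʔ: profile 6-1-1-1 — obeys.
(f) s.h.b.d: profile 3-3-1-1 — obeys.

3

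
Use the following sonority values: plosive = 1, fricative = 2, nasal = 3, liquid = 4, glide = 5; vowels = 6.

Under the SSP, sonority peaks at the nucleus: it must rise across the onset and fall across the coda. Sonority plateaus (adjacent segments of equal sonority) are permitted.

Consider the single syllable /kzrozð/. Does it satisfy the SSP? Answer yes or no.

Onset: /k/ is a plosive (sonority 1), /z/ is a fricative (sonority 2), /r/ is a liquid (sonority 4); then the nucleus /o/ (sonority 6).
Onset profile 1-2-4-6 — rises to the nucleus.
Coda: /z/ is a fricative (sonority 2), /ð/ is a fricative (sonority 2).
Coda profile 6-2-2 — falls from the nucleus.

yes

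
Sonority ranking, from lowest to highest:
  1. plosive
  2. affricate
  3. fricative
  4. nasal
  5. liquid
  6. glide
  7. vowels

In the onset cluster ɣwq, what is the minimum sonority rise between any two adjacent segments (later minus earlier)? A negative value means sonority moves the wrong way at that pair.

-5

/ɣ/: fricative = 3.
/w/: glide = 6.
/q/: plosive = 1.
/ɣ/→/w/: change +3.
/w/→/q/: change -5.
Minimum = -5.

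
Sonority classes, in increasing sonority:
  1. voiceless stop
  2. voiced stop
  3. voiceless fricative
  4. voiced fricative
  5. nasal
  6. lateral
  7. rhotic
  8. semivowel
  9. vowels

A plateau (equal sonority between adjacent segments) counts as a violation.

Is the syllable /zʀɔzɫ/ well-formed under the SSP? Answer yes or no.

Onset: /z/ is a voiced fricative (sonority 4), /ʀ/ is a rhotic (sonority 7); then the nucleus /ɔ/ (sonority 9).
Onset profile 4-7-9 — rises to the nucleus.
Coda: /z/ is a voiced fricative (sonority 4), /ɫ/ is a lateral (sonority 6).
Coda profile 9-4-6 — does not strictly fall throughout.

no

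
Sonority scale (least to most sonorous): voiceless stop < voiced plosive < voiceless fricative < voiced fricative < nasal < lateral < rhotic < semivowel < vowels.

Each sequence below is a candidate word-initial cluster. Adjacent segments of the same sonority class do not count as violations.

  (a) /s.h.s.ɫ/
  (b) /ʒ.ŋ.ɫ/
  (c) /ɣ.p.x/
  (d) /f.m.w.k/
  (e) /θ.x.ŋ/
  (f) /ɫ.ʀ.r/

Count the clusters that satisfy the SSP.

4

(a) sonority 3-3-3-6: well-formed.
(b) sonority 4-5-6: well-formed.
(c) sonority 4-1-3: ill-formed.
(d) sonority 3-5-8-1: ill-formed.
(e) sonority 3-3-5: well-formed.
(f) sonority 6-7-7: well-formed.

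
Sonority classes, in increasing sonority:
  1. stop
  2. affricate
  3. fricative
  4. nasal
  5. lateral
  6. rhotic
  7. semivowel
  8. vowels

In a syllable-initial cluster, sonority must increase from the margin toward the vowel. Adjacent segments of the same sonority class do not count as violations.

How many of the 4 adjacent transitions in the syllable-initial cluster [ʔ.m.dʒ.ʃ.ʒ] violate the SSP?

1

/ʔ/ — stop, sonority 1.
/m/ — nasal, sonority 4.
/dʒ/ — affricate, sonority 2.
/ʃ/ — fricative, sonority 3.
/ʒ/ — fricative, sonority 3.
/ʔ/→/m/: 1→4 (rises) — ok.
/m/→/dʒ/: 4→2 (does not rise) — violation.
/dʒ/→/ʃ/: 2→3 (rises) — ok.
/ʃ/→/ʒ/: 3→3 (plateau, allowed) — ok.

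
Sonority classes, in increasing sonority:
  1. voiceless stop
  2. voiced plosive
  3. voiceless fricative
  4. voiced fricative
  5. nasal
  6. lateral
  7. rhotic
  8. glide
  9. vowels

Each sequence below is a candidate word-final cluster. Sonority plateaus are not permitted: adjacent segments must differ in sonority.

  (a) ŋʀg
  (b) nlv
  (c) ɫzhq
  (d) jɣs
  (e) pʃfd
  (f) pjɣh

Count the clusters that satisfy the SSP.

(a) ŋʀg: profile 5-7-2 — violates.
(b) nlv: profile 5-6-4 — violates.
(c) ɫzhq: profile 6-4-3-1 — obeys.
(d) jɣs: profile 8-4-3 — obeys.
(e) pʃfd: profile 1-3-3-2 — violates.
(f) pjɣh: profile 1-8-4-3 — violates.

2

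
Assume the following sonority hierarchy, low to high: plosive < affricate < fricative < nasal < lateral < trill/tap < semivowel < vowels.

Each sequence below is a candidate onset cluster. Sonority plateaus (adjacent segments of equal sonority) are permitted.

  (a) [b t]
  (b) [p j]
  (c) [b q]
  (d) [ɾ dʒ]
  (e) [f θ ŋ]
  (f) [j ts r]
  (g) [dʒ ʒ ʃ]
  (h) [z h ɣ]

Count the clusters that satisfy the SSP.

6

(a) 1-1 → obeys
(b) 1-7 → obeys
(c) 1-1 → obeys
(d) 6-2 → violates
(e) 3-3-4 → obeys
(f) 7-2-6 → violates
(g) 2-3-3 → obeys
(h) 3-3-3 → obeys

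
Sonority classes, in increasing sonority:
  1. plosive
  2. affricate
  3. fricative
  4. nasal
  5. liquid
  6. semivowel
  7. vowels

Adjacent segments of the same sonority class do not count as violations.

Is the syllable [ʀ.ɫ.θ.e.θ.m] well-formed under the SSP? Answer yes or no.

no

Onset: /ʀ/ is a liquid (sonority 5), /ɫ/ is a liquid (sonority 5), /θ/ is a fricative (sonority 3); then the nucleus /e/ (sonority 7).
Onset profile 5-5-3-7 — does not rise throughout.
Coda: /θ/ is a fricative (sonority 3), /m/ is a nasal (sonority 4).
Coda profile 7-3-4 — does not fall throughout.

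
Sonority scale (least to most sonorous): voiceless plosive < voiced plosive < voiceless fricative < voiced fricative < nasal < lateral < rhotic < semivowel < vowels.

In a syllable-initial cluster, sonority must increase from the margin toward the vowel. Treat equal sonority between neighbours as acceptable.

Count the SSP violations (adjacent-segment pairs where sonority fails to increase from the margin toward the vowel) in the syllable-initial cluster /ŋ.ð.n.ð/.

/ŋ/: nasal = 5.
/ð/: voiced fricative = 4.
/n/: nasal = 5.
/ð/: voiced fricative = 4.
/ŋ/→/ð/: 5→4 (does not rise) — violation.
/ð/→/n/: 4→5 (rises) — ok.
/n/→/ð/: 5→4 (does not rise) — violation.

2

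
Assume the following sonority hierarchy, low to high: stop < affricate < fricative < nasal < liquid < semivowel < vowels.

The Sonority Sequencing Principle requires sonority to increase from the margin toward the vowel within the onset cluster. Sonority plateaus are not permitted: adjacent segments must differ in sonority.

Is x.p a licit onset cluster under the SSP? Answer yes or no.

no

/x/ is a fricative (sonority 3).
/p/ is a stop (sonority 1).
The profile is 3-1. Between /x/ (3) and /p/ (1) sonority does not rise, so the cluster violates the SSP.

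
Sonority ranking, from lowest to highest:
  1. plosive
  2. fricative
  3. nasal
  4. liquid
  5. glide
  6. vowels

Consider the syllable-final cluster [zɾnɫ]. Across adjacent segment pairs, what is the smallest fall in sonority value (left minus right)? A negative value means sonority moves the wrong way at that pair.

-2

/z/ — fricative, sonority 2.
/ɾ/ — liquid, sonority 4.
/n/ — nasal, sonority 3.
/ɫ/ — liquid, sonority 4.
/z/→/ɾ/: change -2.
/ɾ/→/n/: change +1.
/n/→/ɫ/: change -1.
Minimum = -2.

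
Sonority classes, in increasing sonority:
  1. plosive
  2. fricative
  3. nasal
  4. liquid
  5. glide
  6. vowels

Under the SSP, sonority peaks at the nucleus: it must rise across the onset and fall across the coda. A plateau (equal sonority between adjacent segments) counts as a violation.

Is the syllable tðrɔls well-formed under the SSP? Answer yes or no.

Onset: /t/ is a plosive (sonority 1), /ð/ is a fricative (sonority 2), /r/ is a liquid (sonority 4); then the nucleus /ɔ/ (sonority 6).
Onset profile 1-2-4-6 — rises to the nucleus.
Coda: /l/ is a liquid (sonority 4), /s/ is a fricative (sonority 2).
Coda profile 6-4-2 — falls from the nucleus.

yes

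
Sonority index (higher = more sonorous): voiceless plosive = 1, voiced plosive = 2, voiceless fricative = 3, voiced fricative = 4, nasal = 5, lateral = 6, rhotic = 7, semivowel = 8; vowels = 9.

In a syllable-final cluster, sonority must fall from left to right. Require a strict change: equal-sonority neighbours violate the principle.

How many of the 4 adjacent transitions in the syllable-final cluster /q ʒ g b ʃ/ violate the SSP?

3

/q/ is a voiceless plosive (sonority 1).
/ʒ/ is a voiced fricative (sonority 4).
/g/ is a voiced plosive (sonority 2).
/b/ is a voiced plosive (sonority 2).
/ʃ/ is a voiceless fricative (sonority 3).
/q/→/ʒ/: 1→4 (does not fall) — violation.
/ʒ/→/g/: 4→2 (falls) — ok.
/g/→/b/: 2→2 (plateau) — violation.
/b/→/ʃ/: 2→3 (does not fall) — violation.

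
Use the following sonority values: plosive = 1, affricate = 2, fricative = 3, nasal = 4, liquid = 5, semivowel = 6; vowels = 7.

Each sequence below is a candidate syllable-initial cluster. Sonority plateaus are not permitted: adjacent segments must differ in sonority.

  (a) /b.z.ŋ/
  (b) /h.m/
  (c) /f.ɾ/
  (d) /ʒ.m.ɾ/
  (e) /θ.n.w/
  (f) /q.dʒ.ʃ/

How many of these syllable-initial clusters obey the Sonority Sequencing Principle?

(a) /b.z.ŋ/: profile 1-3-4 — obeys.
(b) /h.m/: profile 3-4 — obeys.
(c) /f.ɾ/: profile 3-5 — obeys.
(d) /ʒ.m.ɾ/: profile 3-4-5 — obeys.
(e) /θ.n.w/: profile 3-4-6 — obeys.
(f) /q.dʒ.ʃ/: profile 1-2-3 — obeys.

6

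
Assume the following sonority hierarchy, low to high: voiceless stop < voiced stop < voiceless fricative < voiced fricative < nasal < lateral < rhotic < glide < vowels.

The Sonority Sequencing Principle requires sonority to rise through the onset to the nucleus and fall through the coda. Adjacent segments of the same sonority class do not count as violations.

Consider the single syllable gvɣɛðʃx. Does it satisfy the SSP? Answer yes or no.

yes

Onset: /g/ is a voiced stop (sonority 2), /v/ is a voiced fricative (sonority 4), /ɣ/ is a voiced fricative (sonority 4); then the nucleus /ɛ/ (sonority 9).
Onset profile 2-4-4-9 — rises to the nucleus.
Coda: /ð/ is a voiced fricative (sonority 4), /ʃ/ is a voiceless fricative (sonority 3), /x/ is a voiceless fricative (sonority 3).
Coda profile 9-4-3-3 — falls from the nucleus.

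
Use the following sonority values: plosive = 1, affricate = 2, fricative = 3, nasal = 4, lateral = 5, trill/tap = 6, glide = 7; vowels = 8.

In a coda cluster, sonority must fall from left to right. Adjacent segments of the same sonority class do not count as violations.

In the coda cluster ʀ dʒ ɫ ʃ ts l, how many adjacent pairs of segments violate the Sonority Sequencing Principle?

/ʀ/ — trill/tap, sonority 6.
/dʒ/ — affricate, sonority 2.
/ɫ/ — lateral, sonority 5.
/ʃ/ — fricative, sonority 3.
/ts/ — affricate, sonority 2.
/l/ — lateral, sonority 5.
/ʀ/→/dʒ/: 6→2 (falls) — ok.
/dʒ/→/ɫ/: 2→5 (does not fall) — violation.
/ɫ/→/ʃ/: 5→3 (falls) — ok.
/ʃ/→/ts/: 3→2 (falls) — ok.
/ts/→/l/: 2→5 (does not fall) — violation.

2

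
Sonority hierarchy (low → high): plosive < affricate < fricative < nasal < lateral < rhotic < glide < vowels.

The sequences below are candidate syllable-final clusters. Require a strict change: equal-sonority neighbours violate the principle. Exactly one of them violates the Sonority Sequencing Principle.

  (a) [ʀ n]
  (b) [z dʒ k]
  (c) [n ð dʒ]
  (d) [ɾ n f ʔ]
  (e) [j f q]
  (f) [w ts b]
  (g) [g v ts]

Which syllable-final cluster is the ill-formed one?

(a) sonority 6-4: well-formed.
(b) sonority 3-2-1: well-formed.
(c) sonority 4-3-2: well-formed.
(d) sonority 6-4-3-1: well-formed.
(e) sonority 7-3-1: well-formed.
(f) sonority 7-2-1: well-formed.
(g) sonority 1-3-2: ill-formed.

g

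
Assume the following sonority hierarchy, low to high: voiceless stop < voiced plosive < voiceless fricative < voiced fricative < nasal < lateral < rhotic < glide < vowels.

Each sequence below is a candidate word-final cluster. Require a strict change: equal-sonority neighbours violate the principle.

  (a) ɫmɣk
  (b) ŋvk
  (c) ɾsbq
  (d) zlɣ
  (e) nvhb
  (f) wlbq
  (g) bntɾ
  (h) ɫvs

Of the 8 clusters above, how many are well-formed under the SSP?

6

(a) 6-5-4-1 → obeys
(b) 5-4-1 → obeys
(c) 7-3-2-1 → obeys
(d) 4-6-4 → violates
(e) 5-4-3-2 → obeys
(f) 8-6-2-1 → obeys
(g) 2-5-1-7 → violates
(h) 6-4-3 → obeys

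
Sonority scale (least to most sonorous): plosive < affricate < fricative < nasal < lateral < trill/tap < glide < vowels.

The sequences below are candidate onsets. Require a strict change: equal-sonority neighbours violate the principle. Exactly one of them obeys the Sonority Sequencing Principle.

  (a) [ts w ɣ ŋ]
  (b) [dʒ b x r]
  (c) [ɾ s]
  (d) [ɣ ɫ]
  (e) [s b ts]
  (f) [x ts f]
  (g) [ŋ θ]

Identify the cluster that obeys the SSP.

(a) [ts w ɣ ŋ]: profile 2-7-3-4 — violates.
(b) [dʒ b x r]: profile 2-1-3-6 — violates.
(c) [ɾ s]: profile 6-3 — violates.
(d) [ɣ ɫ]: profile 3-5 — obeys.
(e) [s b ts]: profile 3-1-2 — violates.
(f) [x ts f]: profile 3-2-3 — violates.
(g) [ŋ θ]: profile 4-3 — violates.

d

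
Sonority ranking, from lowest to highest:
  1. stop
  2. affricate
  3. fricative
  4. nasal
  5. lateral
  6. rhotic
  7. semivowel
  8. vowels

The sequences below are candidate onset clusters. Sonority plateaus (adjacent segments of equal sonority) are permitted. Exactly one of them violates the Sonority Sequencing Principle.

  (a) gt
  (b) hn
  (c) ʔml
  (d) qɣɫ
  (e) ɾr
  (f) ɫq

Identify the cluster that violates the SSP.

(a) sonority 1-1: well-formed.
(b) sonority 3-4: well-formed.
(c) sonority 1-4-5: well-formed.
(d) sonority 1-3-5: well-formed.
(e) sonority 6-6: well-formed.
(f) sonority 5-1: ill-formed.

f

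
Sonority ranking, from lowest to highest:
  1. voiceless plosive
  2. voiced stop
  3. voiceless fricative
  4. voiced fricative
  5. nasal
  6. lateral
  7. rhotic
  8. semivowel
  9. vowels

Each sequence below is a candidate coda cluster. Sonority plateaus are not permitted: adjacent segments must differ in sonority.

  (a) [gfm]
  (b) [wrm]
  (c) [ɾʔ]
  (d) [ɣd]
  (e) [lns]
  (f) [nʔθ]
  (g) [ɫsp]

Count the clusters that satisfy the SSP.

5

(a) 2-3-5 → violates
(b) 8-7-5 → obeys
(c) 7-1 → obeys
(d) 4-2 → obeys
(e) 6-5-3 → obeys
(f) 5-1-3 → violates
(g) 6-3-1 → obeys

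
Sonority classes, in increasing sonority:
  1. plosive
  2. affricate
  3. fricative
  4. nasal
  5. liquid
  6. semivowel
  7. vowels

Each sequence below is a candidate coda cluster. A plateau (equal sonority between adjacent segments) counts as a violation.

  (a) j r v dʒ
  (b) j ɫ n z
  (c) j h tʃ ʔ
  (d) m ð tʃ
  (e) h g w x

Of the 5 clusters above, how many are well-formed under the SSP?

4

(a) sonority 6-5-3-2: well-formed.
(b) sonority 6-5-4-3: well-formed.
(c) sonority 6-3-2-1: well-formed.
(d) sonority 4-3-2: well-formed.
(e) sonority 3-1-6-3: ill-formed.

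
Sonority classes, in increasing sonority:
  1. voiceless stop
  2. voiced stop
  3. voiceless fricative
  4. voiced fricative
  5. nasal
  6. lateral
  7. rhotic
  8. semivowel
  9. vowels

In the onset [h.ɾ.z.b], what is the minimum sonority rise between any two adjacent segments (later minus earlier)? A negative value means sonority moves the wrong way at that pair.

/h/ — voiceless fricative, sonority 3.
/ɾ/ — rhotic, sonority 7.
/z/ — voiced fricative, sonority 4.
/b/ — voiced stop, sonority 2.
/h/→/ɾ/: change +4.
/ɾ/→/z/: change -3.
/z/→/b/: change -2.
Minimum = -3.

-3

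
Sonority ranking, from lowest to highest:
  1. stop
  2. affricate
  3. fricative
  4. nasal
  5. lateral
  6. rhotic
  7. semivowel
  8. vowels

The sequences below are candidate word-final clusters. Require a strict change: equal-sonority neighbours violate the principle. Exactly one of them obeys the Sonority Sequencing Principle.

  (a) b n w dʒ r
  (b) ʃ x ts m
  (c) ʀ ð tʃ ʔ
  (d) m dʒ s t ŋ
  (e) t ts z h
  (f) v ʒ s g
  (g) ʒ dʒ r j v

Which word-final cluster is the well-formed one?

(a) b n w dʒ r: profile 1-4-7-2-6 — violates.
(b) ʃ x ts m: profile 3-3-2-4 — violates.
(c) ʀ ð tʃ ʔ: profile 6-3-2-1 — obeys.
(d) m dʒ s t ŋ: profile 4-2-3-1-4 — violates.
(e) t ts z h: profile 1-2-3-3 — violates.
(f) v ʒ s g: profile 3-3-3-1 — violates.
(g) ʒ dʒ r j v: profile 3-2-6-7-3 — violates.

c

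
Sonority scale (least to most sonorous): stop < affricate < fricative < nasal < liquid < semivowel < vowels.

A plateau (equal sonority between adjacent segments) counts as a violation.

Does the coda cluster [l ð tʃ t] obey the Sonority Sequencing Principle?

yes

/l/: liquid = 5.
/ð/: fricative = 3.
/tʃ/: affricate = 2.
/t/: stop = 1.
The profile 5-3-2-1 strictly falls, so the coda cluster satisfies the SSP.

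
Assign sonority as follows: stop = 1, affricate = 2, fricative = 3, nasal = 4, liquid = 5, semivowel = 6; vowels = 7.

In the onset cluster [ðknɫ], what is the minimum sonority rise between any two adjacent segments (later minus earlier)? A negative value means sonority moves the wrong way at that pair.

/ð/ is a fricative (sonority 3).
/k/ is a stop (sonority 1).
/n/ is a nasal (sonority 4).
/ɫ/ is a liquid (sonority 5).
/ð/→/k/: change -2.
/k/→/n/: change +3.
/n/→/ɫ/: change +1.
Minimum = -2.

-2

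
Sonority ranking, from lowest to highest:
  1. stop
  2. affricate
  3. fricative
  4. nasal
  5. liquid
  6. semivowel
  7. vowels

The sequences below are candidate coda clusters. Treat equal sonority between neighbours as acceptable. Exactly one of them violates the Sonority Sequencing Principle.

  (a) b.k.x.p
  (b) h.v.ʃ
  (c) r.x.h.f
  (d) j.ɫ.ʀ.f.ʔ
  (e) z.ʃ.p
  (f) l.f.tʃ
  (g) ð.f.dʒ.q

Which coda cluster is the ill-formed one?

a

(a) 1-1-3-1 → violates
(b) 3-3-3 → obeys
(c) 5-3-3-3 → obeys
(d) 6-5-5-3-1 → obeys
(e) 3-3-1 → obeys
(f) 5-3-2 → obeys
(g) 3-3-2-1 → obeys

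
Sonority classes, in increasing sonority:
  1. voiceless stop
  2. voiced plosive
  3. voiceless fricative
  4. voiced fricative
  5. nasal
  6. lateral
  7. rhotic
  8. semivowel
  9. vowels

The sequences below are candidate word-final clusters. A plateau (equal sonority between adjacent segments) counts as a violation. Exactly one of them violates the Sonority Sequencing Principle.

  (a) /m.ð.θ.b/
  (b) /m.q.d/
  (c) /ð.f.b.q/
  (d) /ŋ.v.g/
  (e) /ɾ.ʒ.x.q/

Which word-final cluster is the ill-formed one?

b

(a) /m.ð.θ.b/: profile 5-4-3-2 — obeys.
(b) /m.q.d/: profile 5-1-2 — violates.
(c) /ð.f.b.q/: profile 4-3-2-1 — obeys.
(d) /ŋ.v.g/: profile 5-4-2 — obeys.
(e) /ɾ.ʒ.x.q/: profile 7-4-3-1 — obeys.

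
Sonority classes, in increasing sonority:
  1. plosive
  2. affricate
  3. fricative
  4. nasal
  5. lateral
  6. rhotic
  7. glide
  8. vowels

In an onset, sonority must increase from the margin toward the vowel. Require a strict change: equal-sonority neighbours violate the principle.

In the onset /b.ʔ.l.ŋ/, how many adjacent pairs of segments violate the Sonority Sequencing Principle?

2

/b/ — plosive, sonority 1.
/ʔ/ — plosive, sonority 1.
/l/ — lateral, sonority 5.
/ŋ/ — nasal, sonority 4.
/b/→/ʔ/: 1→1 (plateau) — violation.
/ʔ/→/l/: 1→5 (rises) — ok.
/l/→/ŋ/: 5→4 (does not rise) — violation.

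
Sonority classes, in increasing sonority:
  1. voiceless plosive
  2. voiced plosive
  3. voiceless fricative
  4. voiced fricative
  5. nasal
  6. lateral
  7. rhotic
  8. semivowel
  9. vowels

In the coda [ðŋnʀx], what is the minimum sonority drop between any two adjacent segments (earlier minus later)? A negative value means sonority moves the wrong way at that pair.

/ð/ is a voiced fricative (sonority 4).
/ŋ/ is a nasal (sonority 5).
/n/ is a nasal (sonority 5).
/ʀ/ is a rhotic (sonority 7).
/x/ is a voiceless fricative (sonority 3).
/ð/→/ŋ/: change -1.
/ŋ/→/n/: change +0.
/n/→/ʀ/: change -2.
/ʀ/→/x/: change +4.
Minimum = -2.

-2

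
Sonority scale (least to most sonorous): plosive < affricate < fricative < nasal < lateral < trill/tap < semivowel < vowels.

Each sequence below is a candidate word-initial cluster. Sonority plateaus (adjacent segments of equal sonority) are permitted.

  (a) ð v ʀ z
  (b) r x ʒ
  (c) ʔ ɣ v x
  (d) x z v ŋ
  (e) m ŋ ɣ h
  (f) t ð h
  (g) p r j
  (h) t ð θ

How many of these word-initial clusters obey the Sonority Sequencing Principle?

5

(a) 3-3-6-3 → violates
(b) 6-3-3 → violates
(c) 1-3-3-3 → obeys
(d) 3-3-3-4 → obeys
(e) 4-4-3-3 → violates
(f) 1-3-3 → obeys
(g) 1-6-7 → obeys
(h) 1-3-3 → obeys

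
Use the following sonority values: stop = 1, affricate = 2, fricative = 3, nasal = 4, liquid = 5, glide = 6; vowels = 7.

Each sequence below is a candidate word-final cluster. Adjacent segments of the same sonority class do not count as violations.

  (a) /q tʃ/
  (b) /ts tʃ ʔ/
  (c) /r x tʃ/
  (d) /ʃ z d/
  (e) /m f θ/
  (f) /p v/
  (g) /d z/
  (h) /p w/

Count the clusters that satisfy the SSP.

4

(a) 1-2 → violates
(b) 2-2-1 → obeys
(c) 5-3-2 → obeys
(d) 3-3-1 → obeys
(e) 4-3-3 → obeys
(f) 1-3 → violates
(g) 1-3 → violates
(h) 1-6 → violates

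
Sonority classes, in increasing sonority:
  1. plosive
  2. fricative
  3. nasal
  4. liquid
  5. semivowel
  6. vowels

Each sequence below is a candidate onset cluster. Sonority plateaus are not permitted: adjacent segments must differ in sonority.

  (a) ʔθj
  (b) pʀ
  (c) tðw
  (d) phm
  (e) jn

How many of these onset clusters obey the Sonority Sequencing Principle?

4

(a) sonority 1-2-5: well-formed.
(b) sonority 1-4: well-formed.
(c) sonority 1-2-5: well-formed.
(d) sonority 1-2-3: well-formed.
(e) sonority 5-3: ill-formed.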